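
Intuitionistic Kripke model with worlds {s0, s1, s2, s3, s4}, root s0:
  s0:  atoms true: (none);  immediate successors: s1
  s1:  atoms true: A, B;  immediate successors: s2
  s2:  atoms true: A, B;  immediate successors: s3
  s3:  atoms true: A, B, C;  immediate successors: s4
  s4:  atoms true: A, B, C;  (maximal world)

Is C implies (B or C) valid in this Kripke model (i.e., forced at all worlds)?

s0 forces C implies (B or C): every world accessible from s0 that forces C (namely s3, s4) also forces B or C.
Since the root s0 forces C implies (B or C) and forcing is persistent (monotone upward), every world forces it.

Yes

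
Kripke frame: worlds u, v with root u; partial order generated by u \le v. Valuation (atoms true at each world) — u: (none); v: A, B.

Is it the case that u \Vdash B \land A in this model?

No

u \nVdash B \land A since u fails B.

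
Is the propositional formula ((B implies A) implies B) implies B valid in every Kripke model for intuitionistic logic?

No

This is Peirce's law, which is not intuitionistically valid.
A Kripke countermodel: worlds u, v; order generated by u <= v; atoms true at each world — u:{}; v:{B}.
u does not force ((B implies A) implies B) implies B: already at u itself, u forces (B implies A) implies B but u does not force B.
u lacks atom B, so u does not force B.
So the root u does not force the formula.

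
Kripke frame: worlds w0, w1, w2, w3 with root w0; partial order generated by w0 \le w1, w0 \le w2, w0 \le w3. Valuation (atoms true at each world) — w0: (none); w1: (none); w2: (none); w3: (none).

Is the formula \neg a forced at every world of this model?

Yes

w0 \Vdash \neg a: no world accessible from w0 forces a.
Since the root w0 forces \neg a and forcing is persistent (monotone upward), every world forces it.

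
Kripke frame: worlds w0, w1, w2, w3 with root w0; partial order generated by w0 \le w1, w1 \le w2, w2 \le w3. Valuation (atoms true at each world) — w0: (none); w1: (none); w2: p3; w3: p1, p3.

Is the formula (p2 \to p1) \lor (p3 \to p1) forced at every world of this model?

Yes

w0 \Vdash (p2 \to p1) \lor (p3 \to p1) via the disjunct p2 \to p1.
Since the root w0 forces (p2 \to p1) \lor (p3 \to p1) and forcing is persistent (monotone upward), every world forces it.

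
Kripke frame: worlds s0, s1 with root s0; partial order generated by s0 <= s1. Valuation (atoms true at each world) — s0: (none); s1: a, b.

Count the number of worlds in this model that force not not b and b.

1

s0: does not force it — s0 does not force not not b and b since s0 fails b.
s1: forces it.
Worlds forcing the formula: {s1}.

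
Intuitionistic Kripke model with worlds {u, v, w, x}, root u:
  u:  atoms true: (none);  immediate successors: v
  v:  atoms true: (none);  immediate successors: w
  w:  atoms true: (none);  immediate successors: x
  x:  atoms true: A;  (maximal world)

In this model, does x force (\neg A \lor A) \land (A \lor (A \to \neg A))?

x \Vdash (\neg A \lor A) \land (A \lor (A \to \neg A)) since x forces both conjuncts.

Yes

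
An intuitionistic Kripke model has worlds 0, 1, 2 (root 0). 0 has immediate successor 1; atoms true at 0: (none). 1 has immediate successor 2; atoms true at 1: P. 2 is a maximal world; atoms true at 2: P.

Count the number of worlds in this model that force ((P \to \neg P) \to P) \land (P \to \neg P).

0: does not force it — 0 \nVdash ((P \to \neg P) \to P) \land (P \to \neg P) since 0 fails P \to \neg P.
1: does not force it — 1 \nVdash ((P \to \neg P) \to P) \land (P \to \neg P) since 1 fails P \to \neg P.
2: does not force it — 2 \nVdash ((P \to \neg P) \to P) \land (P \to \neg P) since 2 fails P \to \neg P.
Worlds forcing the formula: { }.

0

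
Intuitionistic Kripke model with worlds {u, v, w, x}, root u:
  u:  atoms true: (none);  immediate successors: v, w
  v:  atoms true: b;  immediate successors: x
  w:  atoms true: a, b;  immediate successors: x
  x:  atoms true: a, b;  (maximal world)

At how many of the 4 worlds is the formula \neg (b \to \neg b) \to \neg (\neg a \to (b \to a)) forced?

u: does not force it — u \nVdash \neg (b \to \neg b) \to \neg (\neg a \to (b \to a)): already at u itself, u \Vdash \neg (b \to \neg b) but u \nVdash \neg (\neg a \to (b \to a)).
v: does not force it — v \nVdash \neg (b \to \neg b) \to \neg (\neg a \to (b \to a)): already at v itself, v \Vdash \neg (b \to \neg b) but v \nVdash \neg (\neg a \to (b \to a)).
w: does not force it.
x: does not force it.
Worlds forcing the formula: { }.

0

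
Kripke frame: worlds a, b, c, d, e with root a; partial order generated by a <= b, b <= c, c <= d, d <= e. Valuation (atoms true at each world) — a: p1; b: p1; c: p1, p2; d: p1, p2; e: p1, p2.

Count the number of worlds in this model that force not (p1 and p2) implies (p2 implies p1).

a: forces it.
b: forces it.
c: forces it.
d: forces it.
e: forces it.
Worlds forcing the formula: {a, b, c, d, e}.

5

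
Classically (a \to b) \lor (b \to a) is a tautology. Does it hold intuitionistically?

This is the Gödel–Dummett linearity axiom, which is not intuitionistically valid.
A Kripke countermodel: worlds 0, 1, 2; order generated by 0 \le 1, 0 \le 2; atoms true at each world — 0:{}; 1:{a}; 2:{b}.
0 \nVdash (a \to b) \lor (b \to a): neither disjunct is forced at 0.
0 \nVdash a \to b: at the accessible world 1, 1 \Vdash a but 1 \nVdash b.
1 lacks atom b, so 1 \nVdash b.
So the root 0 does not force the formula.

No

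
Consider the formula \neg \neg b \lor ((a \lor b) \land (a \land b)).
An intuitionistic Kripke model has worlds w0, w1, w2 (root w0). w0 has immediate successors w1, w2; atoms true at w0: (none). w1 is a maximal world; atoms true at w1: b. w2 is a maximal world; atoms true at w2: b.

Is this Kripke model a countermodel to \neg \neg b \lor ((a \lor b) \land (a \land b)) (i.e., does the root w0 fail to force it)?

No

w0 \Vdash \neg \neg b \lor ((a \lor b) \land (a \land b)) via the disjunct \neg \neg b.
So the root w0 forces \neg \neg b \lor ((a \lor b) \land (a \land b)); the model is not a countermodel.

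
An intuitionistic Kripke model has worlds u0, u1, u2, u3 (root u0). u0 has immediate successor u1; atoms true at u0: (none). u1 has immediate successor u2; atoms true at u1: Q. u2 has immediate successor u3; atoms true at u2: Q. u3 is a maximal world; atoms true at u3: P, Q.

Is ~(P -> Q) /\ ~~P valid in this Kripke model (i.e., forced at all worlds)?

No

Not every world: u0 ||-/- ~(P -> Q) /\ ~~P.
u0 ||-/- ~(P -> Q) /\ ~~P since u0 fails ~(P -> Q).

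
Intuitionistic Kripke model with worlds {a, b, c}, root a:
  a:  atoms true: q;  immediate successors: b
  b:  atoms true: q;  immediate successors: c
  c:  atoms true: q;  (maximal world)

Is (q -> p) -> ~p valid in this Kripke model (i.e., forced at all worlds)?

a ||- (q -> p) -> ~p vacuously: no world accessible from a forces the antecedent q -> p.
Since the root a forces (q -> p) -> ~p and forcing is persistent (monotone upward), every world forces it.

Yes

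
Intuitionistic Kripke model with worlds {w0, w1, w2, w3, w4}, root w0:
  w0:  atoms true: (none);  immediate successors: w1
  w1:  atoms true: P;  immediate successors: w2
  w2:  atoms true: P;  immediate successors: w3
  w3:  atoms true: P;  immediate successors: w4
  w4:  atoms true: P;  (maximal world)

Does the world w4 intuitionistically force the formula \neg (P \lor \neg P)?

No

w4 \nVdash \neg (P \lor \neg P) since w4 is accessible from w4 and w4 \Vdash P \lor \neg P.
w4 \Vdash P \lor \neg P via the disjunct P.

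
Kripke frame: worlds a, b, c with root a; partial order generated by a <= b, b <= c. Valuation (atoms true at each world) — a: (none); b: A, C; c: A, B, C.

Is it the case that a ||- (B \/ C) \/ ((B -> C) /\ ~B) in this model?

No

a ||-/- (B \/ C) \/ ((B -> C) /\ ~B): neither disjunct is forced at a.
a ||-/- B \/ C: neither disjunct is forced at a.
a lacks atom B, so a ||-/- B.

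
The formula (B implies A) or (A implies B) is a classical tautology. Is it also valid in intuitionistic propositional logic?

This is the Gödel–Dummett linearity axiom, which is not intuitionistically valid.
A Kripke countermodel: worlds a, b, c; order generated by a <= b, a <= c; atoms true at each world — a:{}; b:{B}; c:{A}.
a does not force (B implies A) or (A implies B): neither disjunct is forced at a.
a does not force B implies A: at the accessible world b, b forces B but b does not force A.
b lacks atom A, so b does not force A.
So the root a does not force the formula.

No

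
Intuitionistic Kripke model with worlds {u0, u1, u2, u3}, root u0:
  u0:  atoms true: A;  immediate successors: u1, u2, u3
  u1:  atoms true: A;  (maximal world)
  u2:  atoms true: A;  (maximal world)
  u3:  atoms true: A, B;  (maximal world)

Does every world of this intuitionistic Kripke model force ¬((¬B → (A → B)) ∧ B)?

Not every world: u0 ⊮ ¬((¬B → (A → B)) ∧ B).
u0 ⊮ ¬((¬B → (A → B)) ∧ B) since u3 is accessible from u0 and u3 ⊩ (¬B → (A → B)) ∧ B.
u3 ⊩ (¬B → (A → B)) ∧ B since u3 forces both conjuncts.

No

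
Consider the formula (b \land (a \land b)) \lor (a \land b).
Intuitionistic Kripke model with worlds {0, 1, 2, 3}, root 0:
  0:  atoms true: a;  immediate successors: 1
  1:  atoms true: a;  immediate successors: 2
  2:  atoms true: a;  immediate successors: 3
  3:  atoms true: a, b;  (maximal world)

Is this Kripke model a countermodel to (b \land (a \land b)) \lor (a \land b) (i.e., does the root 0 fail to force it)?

Yes

0 \nVdash (b \land (a \land b)) \lor (a \land b): neither disjunct is forced at 0.
0 \nVdash b \land (a \land b) since 0 fails b.
So the root 0 does not force (b \land (a \land b)) \lor (a \land b); the model is a countermodel.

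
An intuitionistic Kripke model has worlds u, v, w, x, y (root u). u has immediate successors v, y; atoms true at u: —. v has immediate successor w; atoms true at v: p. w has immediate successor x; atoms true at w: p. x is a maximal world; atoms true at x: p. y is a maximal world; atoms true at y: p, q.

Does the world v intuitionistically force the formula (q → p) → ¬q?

Yes

v ⊩ (q → p) → ¬q: every world accessible from v that forces q → p (namely v, w, x) also forces ¬q.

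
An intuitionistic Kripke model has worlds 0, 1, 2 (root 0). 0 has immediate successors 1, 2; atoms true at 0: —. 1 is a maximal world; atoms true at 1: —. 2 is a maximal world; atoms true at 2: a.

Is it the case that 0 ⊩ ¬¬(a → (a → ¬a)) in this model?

No

0 ⊮ ¬¬(a → (a → ¬a)) since 2 is accessible from 0 and 2 ⊩ ¬(a → (a → ¬a)).
2 ⊩ ¬(a → (a → ¬a)): no world accessible from 2 forces a → (a → ¬a).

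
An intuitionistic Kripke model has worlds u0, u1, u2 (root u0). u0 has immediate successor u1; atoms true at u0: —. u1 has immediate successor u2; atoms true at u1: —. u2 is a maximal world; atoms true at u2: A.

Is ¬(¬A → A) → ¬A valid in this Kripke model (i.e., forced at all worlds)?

u0 ⊩ ¬(¬A → A) → ¬A vacuously: no world accessible from u0 forces the antecedent ¬(¬A → A).
Since the root u0 forces ¬(¬A → A) → ¬A and forcing is persistent (monotone upward), every world forces it.

Yes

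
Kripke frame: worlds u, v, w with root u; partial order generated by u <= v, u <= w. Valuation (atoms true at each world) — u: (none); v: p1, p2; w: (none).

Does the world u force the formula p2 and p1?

No

u does not force p2 and p1 since u fails p2.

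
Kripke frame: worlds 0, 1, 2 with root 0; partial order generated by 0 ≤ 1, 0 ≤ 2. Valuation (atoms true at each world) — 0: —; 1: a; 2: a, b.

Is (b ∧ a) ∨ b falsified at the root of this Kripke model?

0 ⊮ (b ∧ a) ∨ b: neither disjunct is forced at 0.
0 ⊮ b ∧ a since 0 fails b.
So the root 0 does not force (b ∧ a) ∨ b; the model is a countermodel.

Yes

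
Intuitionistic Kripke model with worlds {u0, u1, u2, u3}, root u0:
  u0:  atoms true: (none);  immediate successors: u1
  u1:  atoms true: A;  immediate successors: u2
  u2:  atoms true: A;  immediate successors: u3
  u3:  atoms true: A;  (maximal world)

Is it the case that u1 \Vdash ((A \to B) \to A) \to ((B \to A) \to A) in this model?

Yes

u1 \Vdash ((A \to B) \to A) \to ((B \to A) \to A): every world accessible from u1 that forces (A \to B) \to A (namely u1, u2, u3) also forces (B \to A) \to A.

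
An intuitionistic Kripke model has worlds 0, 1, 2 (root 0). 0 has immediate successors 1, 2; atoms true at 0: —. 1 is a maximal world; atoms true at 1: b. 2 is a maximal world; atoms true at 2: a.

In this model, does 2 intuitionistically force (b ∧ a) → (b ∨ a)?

2 ⊩ (b ∧ a) → (b ∨ a) vacuously: no world accessible from 2 forces the antecedent b ∧ a.

Yes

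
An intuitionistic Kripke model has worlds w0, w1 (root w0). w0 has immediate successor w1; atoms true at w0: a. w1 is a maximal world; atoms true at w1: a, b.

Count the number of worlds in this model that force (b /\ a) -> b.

w0: forces it.
w1: forces it.
Worlds forcing the formula: {w0, w1}.

2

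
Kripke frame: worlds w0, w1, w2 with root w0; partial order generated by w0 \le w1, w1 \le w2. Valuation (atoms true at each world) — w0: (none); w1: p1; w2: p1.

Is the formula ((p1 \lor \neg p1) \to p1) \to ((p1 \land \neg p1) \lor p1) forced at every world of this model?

No

Not every world: w0 \nVdash ((p1 \lor \neg p1) \to p1) \to ((p1 \land \neg p1) \lor p1).
w0 \nVdash ((p1 \lor \neg p1) \to p1) \to ((p1 \land \neg p1) \lor p1): already at w0 itself, w0 \Vdash (p1 \lor \neg p1) \to p1 but w0 \nVdash (p1 \land \neg p1) \lor p1.
w0 \nVdash (p1 \land \neg p1) \lor p1: neither disjunct is forced at w0.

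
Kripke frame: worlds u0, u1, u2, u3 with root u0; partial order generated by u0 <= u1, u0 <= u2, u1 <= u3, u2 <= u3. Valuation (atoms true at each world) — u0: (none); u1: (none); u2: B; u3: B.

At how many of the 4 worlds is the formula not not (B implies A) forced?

u0: does not force it — u0 does not force not not (B implies A) since u0 is accessible from u0 and u0 forces not (B implies A).
u1: does not force it — u1 does not force not not (B implies A) since u1 is accessible from u1 and u1 forces not (B implies A).
u2: does not force it.
u3: does not force it.
Worlds forcing the formula: { }.

0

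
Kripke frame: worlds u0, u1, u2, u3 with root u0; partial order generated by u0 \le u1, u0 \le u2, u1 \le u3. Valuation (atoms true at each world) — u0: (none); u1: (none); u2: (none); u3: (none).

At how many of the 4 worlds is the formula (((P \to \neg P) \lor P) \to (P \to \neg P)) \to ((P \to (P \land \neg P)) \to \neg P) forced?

4

u0: forces it.
u1: forces it.
u2: forces it.
u3: forces it.
Worlds forcing the formula: {u0, u1, u2, u3}.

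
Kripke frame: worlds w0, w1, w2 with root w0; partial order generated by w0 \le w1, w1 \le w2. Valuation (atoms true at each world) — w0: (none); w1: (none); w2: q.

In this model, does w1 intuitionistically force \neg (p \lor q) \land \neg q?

No

w1 \nVdash \neg (p \lor q) \land \neg q since w1 fails \neg (p \lor q).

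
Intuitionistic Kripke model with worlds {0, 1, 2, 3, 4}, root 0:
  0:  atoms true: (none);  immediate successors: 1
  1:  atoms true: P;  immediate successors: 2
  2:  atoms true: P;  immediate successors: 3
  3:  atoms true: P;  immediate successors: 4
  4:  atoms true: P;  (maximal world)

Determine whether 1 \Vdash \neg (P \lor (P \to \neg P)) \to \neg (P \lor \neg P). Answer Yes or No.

1 \Vdash \neg (P \lor (P \to \neg P)) \to \neg (P \lor \neg P) vacuously: no world accessible from 1 forces the antecedent \neg (P \lor (P \to \neg P)).

Yes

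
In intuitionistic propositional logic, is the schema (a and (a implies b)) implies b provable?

Yes

This is modus ponens in implicational form, which is intuitionistically derivable.
If a world forces a and a implies b, then applying the implication at that world (which is accessible from itself) gives b.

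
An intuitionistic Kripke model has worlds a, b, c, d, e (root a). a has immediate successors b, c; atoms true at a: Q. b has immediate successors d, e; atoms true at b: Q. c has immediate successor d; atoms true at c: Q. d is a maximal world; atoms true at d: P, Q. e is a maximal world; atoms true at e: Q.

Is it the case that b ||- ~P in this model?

b ||-/- ~P since d is accessible from b and d ||- P.

No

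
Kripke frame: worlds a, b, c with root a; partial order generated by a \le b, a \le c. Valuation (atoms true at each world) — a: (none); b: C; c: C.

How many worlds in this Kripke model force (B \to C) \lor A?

a: forces it.
b: forces it.
c: forces it.
Worlds forcing the formula: {a, b, c}.

3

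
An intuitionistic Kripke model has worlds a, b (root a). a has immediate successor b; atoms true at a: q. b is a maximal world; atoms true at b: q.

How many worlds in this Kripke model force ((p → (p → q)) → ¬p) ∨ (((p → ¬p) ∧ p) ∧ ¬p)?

a: forces it.
b: forces it.
Worlds forcing the formula: {a, b}.

2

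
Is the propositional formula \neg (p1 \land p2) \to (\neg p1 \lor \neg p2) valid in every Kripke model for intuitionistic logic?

This is the constructively invalid direction of De Morgan's law for conjunction, which is not intuitionistically valid.
A Kripke countermodel: worlds u, v, w; order generated by u \le v, u \le w; atoms true at each world — u:{}; v:{p1}; w:{p2}.
u \nVdash \neg (p1 \land p2) \to (\neg p1 \lor \neg p2): already at u itself, u \Vdash \neg (p1 \land p2) but u \nVdash \neg p1 \lor \neg p2.
u \nVdash \neg p1 \lor \neg p2: neither disjunct is forced at u.
u \nVdash \neg p1 since v is accessible from u and v \Vdash p1.
So the root u does not force the formula.

No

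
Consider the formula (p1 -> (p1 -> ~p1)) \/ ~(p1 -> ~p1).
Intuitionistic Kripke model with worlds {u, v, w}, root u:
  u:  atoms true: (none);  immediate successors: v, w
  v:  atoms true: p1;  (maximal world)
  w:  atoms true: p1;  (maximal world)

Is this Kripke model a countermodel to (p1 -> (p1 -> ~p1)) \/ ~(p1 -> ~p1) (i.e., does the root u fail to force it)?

u ||- (p1 -> (p1 -> ~p1)) \/ ~(p1 -> ~p1) via the disjunct ~(p1 -> ~p1).
So the root u forces (p1 -> (p1 -> ~p1)) \/ ~(p1 -> ~p1); the model is not a countermodel.

No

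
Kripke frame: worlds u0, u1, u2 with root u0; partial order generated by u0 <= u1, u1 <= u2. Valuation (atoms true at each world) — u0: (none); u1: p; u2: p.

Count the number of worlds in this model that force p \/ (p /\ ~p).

2

u0: does not force it — u0 ||-/- p \/ (p /\ ~p): neither disjunct is forced at u0.
u1: forces it.
u2: forces it.
Worlds forcing the formula: {u1, u2}.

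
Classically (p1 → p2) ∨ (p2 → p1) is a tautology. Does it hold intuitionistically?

No

This is the Gödel–Dummett linearity axiom, which is not intuitionistically valid.
A Kripke countermodel: worlds u, v, w; order generated by u ≤ v, u ≤ w; atoms true at each world — u:{}; v:{p1}; w:{p2}.
u ⊮ (p1 → p2) ∨ (p2 → p1): neither disjunct is forced at u.
u ⊮ p1 → p2: at the accessible world v, v ⊩ p1 but v ⊮ p2.
v lacks atom p2, so v ⊮ p2.
So the root u does not force the formula.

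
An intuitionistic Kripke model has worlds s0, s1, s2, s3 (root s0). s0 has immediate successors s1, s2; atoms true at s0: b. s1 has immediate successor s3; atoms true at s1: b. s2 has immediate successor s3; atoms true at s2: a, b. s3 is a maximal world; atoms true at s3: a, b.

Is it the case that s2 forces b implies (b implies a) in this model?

s2 forces b implies (b implies a): every world accessible from s2 that forces b (namely s2, s3) also forces b implies a.

Yes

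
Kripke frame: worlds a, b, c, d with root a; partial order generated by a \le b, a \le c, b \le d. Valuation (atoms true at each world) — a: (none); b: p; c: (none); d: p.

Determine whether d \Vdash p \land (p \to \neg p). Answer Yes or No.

No

d \nVdash p \land (p \to \neg p) since d fails p \to \neg p.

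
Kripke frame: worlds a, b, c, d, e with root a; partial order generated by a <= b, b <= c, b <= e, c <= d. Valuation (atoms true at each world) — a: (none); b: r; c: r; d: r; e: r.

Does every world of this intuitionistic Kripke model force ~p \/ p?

a ||- ~p \/ p via the disjunct ~p.
Since the root a forces ~p \/ p and forcing is persistent (monotone upward), every world forces it.

Yes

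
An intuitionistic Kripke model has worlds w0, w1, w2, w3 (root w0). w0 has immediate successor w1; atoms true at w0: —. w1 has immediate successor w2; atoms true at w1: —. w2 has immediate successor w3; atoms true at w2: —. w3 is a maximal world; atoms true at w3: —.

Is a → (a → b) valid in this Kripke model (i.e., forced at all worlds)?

w0 ⊩ a → (a → b) vacuously: no world accessible from w0 forces the antecedent a.
Since the root w0 forces a → (a → b) and forcing is persistent (monotone upward), every world forces it.

Yes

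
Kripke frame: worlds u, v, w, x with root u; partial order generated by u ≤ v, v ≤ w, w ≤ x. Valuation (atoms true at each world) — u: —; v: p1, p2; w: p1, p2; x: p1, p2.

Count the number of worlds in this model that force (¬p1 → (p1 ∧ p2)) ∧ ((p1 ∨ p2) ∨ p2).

u: does not force it — u ⊮ (¬p1 → (p1 ∧ p2)) ∧ ((p1 ∨ p2) ∨ p2) since u fails (p1 ∨ p2) ∨ p2.
v: forces it.
w: forces it.
x: forces it.
Worlds forcing the formula: {v, w, x}.

3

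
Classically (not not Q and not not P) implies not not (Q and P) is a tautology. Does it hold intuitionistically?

This is the distribution of double negation over conjunction, which is intuitionistically derivable.
Assume not not Q, not not P, and not (Q and P). From Q we'd get not P (since Q and P is refuted), contradicting not not P; so not Q, contradicting not not Q.

Yes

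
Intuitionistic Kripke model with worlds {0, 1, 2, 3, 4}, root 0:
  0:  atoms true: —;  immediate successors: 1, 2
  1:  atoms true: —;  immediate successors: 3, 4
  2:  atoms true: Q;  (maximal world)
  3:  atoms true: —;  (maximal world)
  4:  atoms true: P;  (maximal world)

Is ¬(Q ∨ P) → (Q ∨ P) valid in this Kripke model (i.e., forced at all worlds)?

No

Not every world: 0 ⊮ ¬(Q ∨ P) → (Q ∨ P).
0 ⊮ ¬(Q ∨ P) → (Q ∨ P): at the accessible world 3, 3 ⊩ ¬(Q ∨ P) but 3 ⊮ Q ∨ P.
3 ⊮ Q ∨ P: neither disjunct is forced at 3.
3 lacks atom Q, so 3 ⊮ Q.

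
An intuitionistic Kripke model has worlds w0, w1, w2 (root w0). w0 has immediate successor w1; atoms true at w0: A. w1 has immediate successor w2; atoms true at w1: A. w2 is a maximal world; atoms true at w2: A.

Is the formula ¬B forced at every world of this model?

w0 ⊩ ¬B: no world accessible from w0 forces B.
Since the root w0 forces ¬B and forcing is persistent (monotone upward), every world forces it.

Yes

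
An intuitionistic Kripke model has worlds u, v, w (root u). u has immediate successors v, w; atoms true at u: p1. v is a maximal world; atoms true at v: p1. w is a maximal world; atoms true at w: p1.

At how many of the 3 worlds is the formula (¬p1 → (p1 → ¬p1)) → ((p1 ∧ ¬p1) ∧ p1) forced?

0

u: does not force it — u ⊮ (¬p1 → (p1 → ¬p1)) → ((p1 ∧ ¬p1) ∧ p1): already at u itself, u ⊩ ¬p1 → (p1 → ¬p1) but u ⊮ (p1 ∧ ¬p1) ∧ p1.
v: does not force it — v ⊮ (¬p1 → (p1 → ¬p1)) → ((p1 ∧ ¬p1) ∧ p1): already at v itself, v ⊩ ¬p1 → (p1 → ¬p1) but v ⊮ (p1 ∧ ¬p1) ∧ p1.
w: does not force it — w ⊮ (¬p1 → (p1 → ¬p1)) → ((p1 ∧ ¬p1) ∧ p1): already at w itself, w ⊩ ¬p1 → (p1 → ¬p1) but w ⊮ (p1 ∧ ¬p1) ∧ p1.
Worlds forcing the formula: { }.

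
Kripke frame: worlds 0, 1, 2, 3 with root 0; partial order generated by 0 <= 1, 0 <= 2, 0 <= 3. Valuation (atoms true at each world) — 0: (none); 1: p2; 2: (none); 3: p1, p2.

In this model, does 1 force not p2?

No

1 does not force not p2 since 1 is accessible from 1 and 1 forces p2.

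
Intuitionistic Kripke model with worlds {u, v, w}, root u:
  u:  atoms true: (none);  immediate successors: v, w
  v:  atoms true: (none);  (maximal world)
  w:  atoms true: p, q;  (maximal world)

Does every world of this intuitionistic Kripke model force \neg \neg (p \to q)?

Yes

u \Vdash \neg \neg (p \to q): no world accessible from u forces \neg (p \to q).
Since the root u forces \neg \neg (p \to q) and forcing is persistent (monotone upward), every world forces it.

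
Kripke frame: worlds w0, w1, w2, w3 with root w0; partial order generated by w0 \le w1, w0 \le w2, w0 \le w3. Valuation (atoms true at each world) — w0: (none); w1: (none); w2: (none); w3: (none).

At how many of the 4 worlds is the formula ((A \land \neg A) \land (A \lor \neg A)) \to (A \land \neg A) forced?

4

w0: forces it.
w1: forces it.
w2: forces it.
w3: forces it.
Worlds forcing the formula: {w0, w1, w2, w3}.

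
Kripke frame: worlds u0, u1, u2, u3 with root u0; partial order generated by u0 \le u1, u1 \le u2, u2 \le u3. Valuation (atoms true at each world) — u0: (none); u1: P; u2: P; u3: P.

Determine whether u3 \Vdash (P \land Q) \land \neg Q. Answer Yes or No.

u3 \nVdash (P \land Q) \land \neg Q since u3 fails P \land Q.

No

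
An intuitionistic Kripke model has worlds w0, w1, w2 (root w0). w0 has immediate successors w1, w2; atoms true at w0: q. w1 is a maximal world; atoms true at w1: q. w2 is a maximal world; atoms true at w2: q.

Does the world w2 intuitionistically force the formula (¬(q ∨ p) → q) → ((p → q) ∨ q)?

Yes

w2 ⊩ (¬(q ∨ p) → q) → ((p → q) ∨ q): every world accessible from w2 that forces ¬(q ∨ p) → q (namely w2) also forces (p → q) ∨ q.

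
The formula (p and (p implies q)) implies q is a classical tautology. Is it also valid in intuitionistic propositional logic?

This is modus ponens in implicational form, which is intuitionistically derivable.
If a world forces p and p implies q, then applying the implication at that world (which is accessible from itself) gives q.

Yes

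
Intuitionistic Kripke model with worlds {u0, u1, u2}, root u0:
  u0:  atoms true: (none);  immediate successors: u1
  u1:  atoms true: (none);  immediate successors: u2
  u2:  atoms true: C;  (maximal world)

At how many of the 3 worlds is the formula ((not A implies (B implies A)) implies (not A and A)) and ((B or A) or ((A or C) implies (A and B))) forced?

0

u0: does not force it — u0 does not force ((not A implies (B implies A)) implies (not A and A)) and ((B or A) or ((A or C) implies (A and B))) since u0 fails (not A implies (B implies A)) implies (not A and A).
u1: does not force it — u1 does not force ((not A implies (B implies A)) implies (not A and A)) and ((B or A) or ((A or C) implies (A and B))) since u1 fails (not A implies (B implies A)) implies (not A and A).
u2: does not force it — u2 does not force ((not A implies (B implies A)) implies (not A and A)) and ((B or A) or ((A or C) implies (A and B))) since u2 fails (not A implies (B implies A)) implies (not A and A).
Worlds forcing the formula: { }.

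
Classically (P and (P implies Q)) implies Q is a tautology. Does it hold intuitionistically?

This is modus ponens in implicational form, which is intuitionistically derivable.
If a world forces P and P implies Q, then applying the implication at that world (which is accessible from itself) gives Q.

Yes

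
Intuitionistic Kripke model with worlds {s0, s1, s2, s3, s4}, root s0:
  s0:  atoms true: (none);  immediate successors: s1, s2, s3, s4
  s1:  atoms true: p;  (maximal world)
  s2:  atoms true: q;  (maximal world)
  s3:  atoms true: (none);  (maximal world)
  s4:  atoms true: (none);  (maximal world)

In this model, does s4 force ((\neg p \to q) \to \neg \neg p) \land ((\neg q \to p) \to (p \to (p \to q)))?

s4 \Vdash ((\neg p \to q) \to \neg \neg p) \land ((\neg q \to p) \to (p \to (p \to q))) since s4 forces both conjuncts.

Yes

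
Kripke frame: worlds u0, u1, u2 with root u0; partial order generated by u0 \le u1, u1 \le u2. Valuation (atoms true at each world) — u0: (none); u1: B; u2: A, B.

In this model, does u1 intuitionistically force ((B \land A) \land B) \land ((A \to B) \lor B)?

No

u1 \nVdash ((B \land A) \land B) \land ((A \to B) \lor B) since u1 fails (B \land A) \land B.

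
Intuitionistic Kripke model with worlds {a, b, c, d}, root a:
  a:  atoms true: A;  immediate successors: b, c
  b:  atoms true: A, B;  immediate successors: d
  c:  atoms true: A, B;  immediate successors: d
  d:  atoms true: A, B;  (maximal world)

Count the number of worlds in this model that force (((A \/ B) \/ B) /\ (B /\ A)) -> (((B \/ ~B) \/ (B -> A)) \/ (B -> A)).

4

a: forces it.
b: forces it.
c: forces it.
d: forces it.
Worlds forcing the formula: {a, b, c, d}.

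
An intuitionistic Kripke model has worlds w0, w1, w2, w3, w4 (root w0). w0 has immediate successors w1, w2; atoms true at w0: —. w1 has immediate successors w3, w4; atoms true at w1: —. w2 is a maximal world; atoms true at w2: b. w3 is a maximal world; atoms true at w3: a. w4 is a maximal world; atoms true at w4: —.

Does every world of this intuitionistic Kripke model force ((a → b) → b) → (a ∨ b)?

Yes

w0 ⊩ ((a → b) → b) → (a ∨ b): every world accessible from w0 that forces (a → b) → b (namely w2, w3) also forces a ∨ b.
Since the root w0 forces ((a → b) → b) → (a ∨ b) and forcing is persistent (monotone upward), every world forces it.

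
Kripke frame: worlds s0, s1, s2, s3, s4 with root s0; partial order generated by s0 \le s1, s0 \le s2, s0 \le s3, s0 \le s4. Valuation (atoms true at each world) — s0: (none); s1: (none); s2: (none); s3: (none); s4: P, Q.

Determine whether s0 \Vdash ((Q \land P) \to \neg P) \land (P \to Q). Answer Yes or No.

s0 \nVdash ((Q \land P) \to \neg P) \land (P \to Q) since s0 fails (Q \land P) \to \neg P.

No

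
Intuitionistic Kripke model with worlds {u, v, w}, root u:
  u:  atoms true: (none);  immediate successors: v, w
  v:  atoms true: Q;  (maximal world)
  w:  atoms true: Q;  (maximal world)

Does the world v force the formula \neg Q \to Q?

Yes

v \Vdash \neg Q \to Q vacuously: no world accessible from v forces the antecedent \neg Q.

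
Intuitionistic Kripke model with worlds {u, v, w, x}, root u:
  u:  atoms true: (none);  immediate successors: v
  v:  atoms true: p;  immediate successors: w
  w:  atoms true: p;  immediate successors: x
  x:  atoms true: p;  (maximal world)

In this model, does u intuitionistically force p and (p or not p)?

u does not force p and (p or not p) since u fails p.

No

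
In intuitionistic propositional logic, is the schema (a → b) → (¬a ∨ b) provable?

No

This is the material-implication-as-disjunction principle, which is not intuitionistically valid.
A Kripke countermodel: worlds s0, s1; order generated by s0 ≤ s1; atoms true at each world — s0:{}; s1:{a,b}.
s0 ⊮ (a → b) → (¬a ∨ b): already at s0 itself, s0 ⊩ a → b but s0 ⊮ ¬a ∨ b.
s0 ⊮ ¬a ∨ b: neither disjunct is forced at s0.
s0 ⊮ ¬a since s1 is accessible from s0 and s1 ⊩ a.
So the root s0 does not force the formula.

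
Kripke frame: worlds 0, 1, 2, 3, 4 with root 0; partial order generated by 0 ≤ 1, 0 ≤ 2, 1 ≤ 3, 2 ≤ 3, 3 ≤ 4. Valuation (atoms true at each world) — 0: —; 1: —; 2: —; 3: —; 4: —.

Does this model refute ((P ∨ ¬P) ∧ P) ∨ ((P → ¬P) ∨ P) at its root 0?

0 ⊩ ((P ∨ ¬P) ∧ P) ∨ ((P → ¬P) ∨ P) via the disjunct (P → ¬P) ∨ P.
So the root 0 forces ((P ∨ ¬P) ∧ P) ∨ ((P → ¬P) ∨ P); the model is not a countermodel.

No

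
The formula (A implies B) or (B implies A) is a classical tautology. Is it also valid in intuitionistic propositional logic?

No

This is the Gödel–Dummett linearity axiom, which is not intuitionistically valid.
A Kripke countermodel: worlds u, v, w; order generated by u <= v, u <= w; atoms true at each world — u:{}; v:{A}; w:{B}.
u does not force (A implies B) or (B implies A): neither disjunct is forced at u.
u does not force A implies B: at the accessible world v, v forces A but v does not force B.
v lacks atom B, so v does not force B.
So the root u does not force the formula.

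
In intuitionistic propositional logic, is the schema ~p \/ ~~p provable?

No

This is the weak law of excluded middle, which is not intuitionistically valid.
A Kripke countermodel: worlds a, b, c; order generated by a <= b, a <= c; atoms true at each world — a:{}; b:{p}; c:{}.
a ||-/- ~p \/ ~~p: neither disjunct is forced at a.
a ||-/- ~p since b is accessible from a and b ||- p.
So the root a does not force the formula.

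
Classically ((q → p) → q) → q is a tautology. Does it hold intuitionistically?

No

This is Peirce's law, which is not intuitionistically valid.
A Kripke countermodel: worlds s0, s1; order generated by s0 ≤ s1; atoms true at each world — s0:{}; s1:{q}.
s0 ⊮ ((q → p) → q) → q: already at s0 itself, s0 ⊩ (q → p) → q but s0 ⊮ q.
s0 lacks atom q, so s0 ⊮ q.
So the root s0 does not force the formula.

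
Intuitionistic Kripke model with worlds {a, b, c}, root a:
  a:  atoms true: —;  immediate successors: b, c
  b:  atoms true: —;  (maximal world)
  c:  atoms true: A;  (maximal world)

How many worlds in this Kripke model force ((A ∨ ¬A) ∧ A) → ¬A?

a: does not force it — a ⊮ ((A ∨ ¬A) ∧ A) → ¬A: at the accessible world c, c ⊩ (A ∨ ¬A) ∧ A but c ⊮ ¬A.
b: forces it.
c: does not force it.
Worlds forcing the formula: {b}.

1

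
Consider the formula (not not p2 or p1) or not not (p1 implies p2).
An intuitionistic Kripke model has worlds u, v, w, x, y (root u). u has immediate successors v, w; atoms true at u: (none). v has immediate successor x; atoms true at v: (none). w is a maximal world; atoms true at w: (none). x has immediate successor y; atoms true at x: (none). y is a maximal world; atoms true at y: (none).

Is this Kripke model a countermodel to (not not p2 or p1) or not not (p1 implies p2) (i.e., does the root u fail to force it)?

No

u forces (not not p2 or p1) or not not (p1 implies p2) via the disjunct not not (p1 implies p2).
So the root u forces (not not p2 or p1) or not not (p1 implies p2); the model is not a countermodel.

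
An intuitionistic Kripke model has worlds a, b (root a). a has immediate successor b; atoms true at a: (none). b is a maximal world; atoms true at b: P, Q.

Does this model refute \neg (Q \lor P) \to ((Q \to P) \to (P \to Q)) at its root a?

No

a \Vdash \neg (Q \lor P) \to ((Q \to P) \to (P \to Q)) vacuously: no world accessible from a forces the antecedent \neg (Q \lor P).
So the root a forces \neg (Q \lor P) \to ((Q \to P) \to (P \to Q)); the model is not a countermodel.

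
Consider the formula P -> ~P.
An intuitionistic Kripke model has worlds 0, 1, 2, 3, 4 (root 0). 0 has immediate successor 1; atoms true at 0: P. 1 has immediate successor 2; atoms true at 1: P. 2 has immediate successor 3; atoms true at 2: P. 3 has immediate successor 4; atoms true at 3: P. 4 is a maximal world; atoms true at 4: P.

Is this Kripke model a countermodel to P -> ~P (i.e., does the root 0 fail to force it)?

Yes

0 ||-/- P -> ~P: already at 0 itself, 0 ||- P but 0 ||-/- ~P.
0 ||-/- ~P since 0 is accessible from 0 and 0 ||- P.
So the root 0 does not force P -> ~P; the model is a countermodel.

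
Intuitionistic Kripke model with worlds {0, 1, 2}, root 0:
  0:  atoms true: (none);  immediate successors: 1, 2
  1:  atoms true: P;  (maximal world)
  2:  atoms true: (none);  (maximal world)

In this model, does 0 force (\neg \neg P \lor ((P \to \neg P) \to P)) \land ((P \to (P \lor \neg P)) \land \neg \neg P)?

No

0 \nVdash (\neg \neg P \lor ((P \to \neg P) \to P)) \land ((P \to (P \lor \neg P)) \land \neg \neg P) since 0 fails \neg \neg P \lor ((P \to \neg P) \to P).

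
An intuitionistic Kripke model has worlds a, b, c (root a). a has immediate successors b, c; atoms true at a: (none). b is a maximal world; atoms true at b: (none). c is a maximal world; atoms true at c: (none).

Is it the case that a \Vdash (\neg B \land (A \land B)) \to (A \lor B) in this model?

Yes

a \Vdash (\neg B \land (A \land B)) \to (A \lor B) vacuously: no world accessible from a forces the antecedent \neg B \land (A \land B).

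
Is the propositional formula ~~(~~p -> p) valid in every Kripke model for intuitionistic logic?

This is the double negation of double-negation elimination, which is intuitionistically derivable.
By Glivenko's theorem the double negation of any classical propositional tautology is intuitionistically provable; ~~p -> p is classically a tautology.

Yes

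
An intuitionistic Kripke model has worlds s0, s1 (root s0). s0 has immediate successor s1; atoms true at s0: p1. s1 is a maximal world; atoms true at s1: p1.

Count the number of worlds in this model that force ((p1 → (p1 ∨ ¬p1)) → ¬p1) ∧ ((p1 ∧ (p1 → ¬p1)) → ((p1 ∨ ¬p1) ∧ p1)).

s0: does not force it — s0 ⊮ ((p1 → (p1 ∨ ¬p1)) → ¬p1) ∧ ((p1 ∧ (p1 → ¬p1)) → ((p1 ∨ ¬p1) ∧ p1)) since s0 fails (p1 → (p1 ∨ ¬p1)) → ¬p1.
s1: does not force it.
Worlds forcing the formula: { }.

0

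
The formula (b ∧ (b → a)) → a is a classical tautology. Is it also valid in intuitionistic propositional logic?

This is modus ponens in implicational form, which is intuitionistically derivable.
If a world forces b and b → a, then applying the implication at that world (which is accessible from itself) gives a.

Yes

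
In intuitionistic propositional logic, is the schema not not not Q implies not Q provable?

Yes

This is triple-negation reduction, which is intuitionistically derivable.
Assume not not not Q and suppose Q. Then not not Q (double-negation introduction), contradicting not not not Q. So not Q.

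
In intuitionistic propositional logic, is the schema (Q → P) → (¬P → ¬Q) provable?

This is the forward direction of contraposition, which is intuitionistically derivable.
Assume Q → P and ¬P. If Q held then P would follow, contradicting ¬P; so ¬Q.

Yes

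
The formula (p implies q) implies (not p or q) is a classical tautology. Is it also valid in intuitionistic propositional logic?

This is the material-implication-as-disjunction principle, which is not intuitionistically valid.
A Kripke countermodel: worlds w0, w1; order generated by w0 <= w1; atoms true at each world — w0:{}; w1:{p,q}.
w0 does not force (p implies q) implies (not p or q): already at w0 itself, w0 forces p implies q but w0 does not force not p or q.
w0 does not force not p or q: neither disjunct is forced at w0.
w0 does not force not p since w1 is accessible from w0 and w1 forces p.
So the root w0 does not force the formula.

No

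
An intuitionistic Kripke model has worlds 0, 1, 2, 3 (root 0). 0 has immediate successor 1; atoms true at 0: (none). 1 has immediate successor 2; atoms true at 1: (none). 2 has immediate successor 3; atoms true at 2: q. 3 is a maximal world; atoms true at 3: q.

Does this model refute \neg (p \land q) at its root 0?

No

0 \Vdash \neg (p \land q): no world accessible from 0 forces p \land q.
So the root 0 forces \neg (p \land q); the model is not a countermodel.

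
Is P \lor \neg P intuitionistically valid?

This is the law of excluded middle, which is not intuitionistically valid.
A Kripke countermodel: worlds 0, 1; order generated by 0 \le 1; atoms true at each world — 0:{}; 1:{P}.
0 \nVdash P \lor \neg P: neither disjunct is forced at 0.
0 lacks atom P, so 0 \nVdash P.
So the root 0 does not force the formula.

No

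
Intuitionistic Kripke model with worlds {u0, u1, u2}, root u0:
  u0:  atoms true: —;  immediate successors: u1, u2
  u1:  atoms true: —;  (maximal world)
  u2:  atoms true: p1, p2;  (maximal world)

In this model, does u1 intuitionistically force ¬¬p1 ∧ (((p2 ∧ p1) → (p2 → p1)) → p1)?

No

u1 ⊮ ¬¬p1 ∧ (((p2 ∧ p1) → (p2 → p1)) → p1) since u1 fails ¬¬p1.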